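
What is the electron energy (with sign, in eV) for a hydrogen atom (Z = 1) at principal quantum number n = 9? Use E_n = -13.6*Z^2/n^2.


E_n = -13.6 * Z^2 / n^2
= -13.6 * 1^2 / 9^2
= -13.6 * 1 / 81
= -0.1679 eV

-0.1679


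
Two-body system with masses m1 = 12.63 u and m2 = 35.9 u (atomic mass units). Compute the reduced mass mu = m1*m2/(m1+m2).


mu = m1 * m2 / (m1 + m2)
= 12.63 * 35.9 / (12.63 + 35.9)
= 453.417 / 48.53
= 9.343 u

9.343


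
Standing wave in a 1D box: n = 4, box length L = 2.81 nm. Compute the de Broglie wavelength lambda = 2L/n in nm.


lambda = 2L / n
= 2 * 2.81 / 4
= 5.62 / 4
= 1.405 nm

1.405


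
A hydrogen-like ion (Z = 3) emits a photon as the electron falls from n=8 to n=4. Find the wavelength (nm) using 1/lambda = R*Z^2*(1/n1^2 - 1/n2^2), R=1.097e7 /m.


1/lambda = R * Z^2 * (1/n1^2 - 1/n2^2)
= 1.097e7 * 3^2 * (1/4^2 - 1/8^2)
= 1.097e7 * 9 * (0.0625 - 0.015625)
= 4.6280e+06 /m
lambda = 1 / 4.6280e+06
= 216.0775 nm

216.0775


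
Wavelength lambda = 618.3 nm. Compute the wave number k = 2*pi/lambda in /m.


k = 2 * pi / lambda
= 6.2832 / (618.3e-9)
= 6.2832 / 6.1830e-07
= 1.0162e+07 /m

1.0162e+07


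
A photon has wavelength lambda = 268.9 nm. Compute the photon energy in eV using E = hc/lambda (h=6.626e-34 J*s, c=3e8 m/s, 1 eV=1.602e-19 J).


E = hc / lambda
= (6.626e-34)(3e8) / (268.9e-9)
= 1.9878e-25 / 2.6890e-07
= 7.3923e-19 J
Converting to eV: 7.3923e-19 / 1.602e-19
= 4.6144 eV

4.6144


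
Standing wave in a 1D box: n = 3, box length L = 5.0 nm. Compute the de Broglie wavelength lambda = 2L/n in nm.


lambda = 2L / n
= 2 * 5.0 / 3
= 10.0 / 3
= 3.3333 nm

3.3333


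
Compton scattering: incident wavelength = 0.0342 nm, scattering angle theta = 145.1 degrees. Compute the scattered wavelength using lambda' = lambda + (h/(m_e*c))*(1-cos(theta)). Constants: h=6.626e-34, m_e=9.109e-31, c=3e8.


Compton wavelength: h/(m_e*c) = 2.4247e-12 m
d_lambda = 2.4247e-12 * (1 - cos(145.1 deg))
= 2.4247e-12 * 1.820152
= 4.4133e-12 m = 0.004413 nm
lambda' = 0.0342 + 0.004413
= 0.038613 nm

0.038613


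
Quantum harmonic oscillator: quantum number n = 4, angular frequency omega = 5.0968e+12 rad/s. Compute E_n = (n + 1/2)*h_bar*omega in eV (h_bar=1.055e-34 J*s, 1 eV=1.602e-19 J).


E = (n + 1/2) * h_bar * omega
= (4 + 0.5) * 1.055e-34 * 5.0968e+12
= 4.5 * 5.3771e-22
= 2.4197e-21 J
= 0.0151 eV

0.0151


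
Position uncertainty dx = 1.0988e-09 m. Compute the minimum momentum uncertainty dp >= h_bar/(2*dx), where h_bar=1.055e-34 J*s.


dp = h_bar / (2 * dx)
= 1.055e-34 / (2 * 1.0988e-09)
= 1.055e-34 / 2.1976e-09
= 4.8007e-26 kg*m/s

4.8007e-26


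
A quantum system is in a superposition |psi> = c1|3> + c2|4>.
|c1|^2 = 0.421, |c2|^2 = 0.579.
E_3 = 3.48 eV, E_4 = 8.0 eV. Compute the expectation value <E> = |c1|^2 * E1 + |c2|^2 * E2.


<E> = |c1|^2 * E1 + |c2|^2 * E2
= 0.421 * 3.48 + 0.579 * 8.0
= 1.4651 + 4.632
= 6.0971 eV

6.0971


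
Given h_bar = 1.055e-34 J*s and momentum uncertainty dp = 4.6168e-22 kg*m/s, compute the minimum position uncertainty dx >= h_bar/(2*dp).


dx = h_bar / (2 * dp)
= 1.055e-34 / (2 * 4.6168e-22)
= 1.055e-34 / 9.2336e-22
= 1.1426e-13 m

1.1426e-13


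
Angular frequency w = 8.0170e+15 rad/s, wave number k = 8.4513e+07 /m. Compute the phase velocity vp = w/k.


vp = w / k
= 8.0170e+15 / 8.4513e+07
= 9.4861e+07 m/s

9.4861e+07


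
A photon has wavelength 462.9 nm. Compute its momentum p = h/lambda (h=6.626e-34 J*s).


p = h / lambda
= 6.626e-34 / (462.9e-9)
= 6.626e-34 / 4.6290e-07
= 1.4314e-27 kg*m/s

1.4314e-27


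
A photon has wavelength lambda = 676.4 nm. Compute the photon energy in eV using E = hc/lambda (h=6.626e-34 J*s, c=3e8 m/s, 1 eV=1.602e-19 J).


E = hc / lambda
= (6.626e-34)(3e8) / (676.4e-9)
= 1.9878e-25 / 6.7640e-07
= 2.9388e-19 J
Converting to eV: 2.9388e-19 / 1.602e-19
= 1.8345 eV

1.8345


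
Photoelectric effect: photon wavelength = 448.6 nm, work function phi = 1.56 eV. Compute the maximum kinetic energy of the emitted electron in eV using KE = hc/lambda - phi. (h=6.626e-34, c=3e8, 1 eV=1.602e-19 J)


E_photon = hc / lambda
= (6.626e-34)(3e8) / (448.6e-9)
= 4.4311e-19 J
= 2.766 eV
KE = E_photon - phi
= 2.766 - 1.56
= 1.206 eV

1.206


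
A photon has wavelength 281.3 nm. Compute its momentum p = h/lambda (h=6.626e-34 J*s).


p = h / lambda
= 6.626e-34 / (281.3e-9)
= 6.626e-34 / 2.8130e-07
= 2.3555e-27 kg*m/s

2.3555e-27


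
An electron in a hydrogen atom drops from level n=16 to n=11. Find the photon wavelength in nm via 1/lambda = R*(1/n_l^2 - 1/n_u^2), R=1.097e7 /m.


1/lambda = R * (1/n_l^2 - 1/n_u^2)
= 1.097e7 * (1/11^2 - 1/16^2)
= 1.097e7 * (0.008264 - 0.003906)
= 1.097e7 * 0.004358
= 4.7810e+04 /m
lambda = 1 / 4.7810e+04 = 20916.3037 nm

20916.3037


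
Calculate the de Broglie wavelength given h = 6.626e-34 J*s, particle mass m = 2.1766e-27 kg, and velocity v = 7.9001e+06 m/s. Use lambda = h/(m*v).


lambda = h / (m * v)
= 6.626e-34 / (2.1766e-27 * 7.9001e+06)
= 6.626e-34 / 1.7195e-20
= 3.8534e-14 m

3.8534e-14


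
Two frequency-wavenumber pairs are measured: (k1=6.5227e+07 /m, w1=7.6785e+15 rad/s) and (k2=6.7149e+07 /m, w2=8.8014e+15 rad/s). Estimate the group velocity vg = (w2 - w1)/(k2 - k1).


vg = (w2 - w1) / (k2 - k1)
= (8.8014e+15 - 7.6785e+15) / (6.7149e+07 - 6.5227e+07)
= 1.1229e+15 / 1.9220e+06
= 5.8424e+08 m/s

5.8424e+08


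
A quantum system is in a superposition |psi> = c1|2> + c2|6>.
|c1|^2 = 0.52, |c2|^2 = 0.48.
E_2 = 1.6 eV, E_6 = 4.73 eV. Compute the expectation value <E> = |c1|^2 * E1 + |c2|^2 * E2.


<E> = |c1|^2 * E1 + |c2|^2 * E2
= 0.52 * 1.6 + 0.48 * 4.73
= 0.832 + 2.2704
= 3.1024 eV

3.1024


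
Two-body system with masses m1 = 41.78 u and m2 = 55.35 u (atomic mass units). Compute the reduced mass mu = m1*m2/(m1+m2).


mu = m1 * m2 / (m1 + m2)
= 41.78 * 55.35 / (41.78 + 55.35)
= 2312.523 / 97.13
= 23.8085 u

23.8085


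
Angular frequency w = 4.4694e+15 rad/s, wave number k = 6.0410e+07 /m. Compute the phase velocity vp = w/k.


vp = w / k
= 4.4694e+15 / 6.0410e+07
= 7.3984e+07 m/s

7.3984e+07


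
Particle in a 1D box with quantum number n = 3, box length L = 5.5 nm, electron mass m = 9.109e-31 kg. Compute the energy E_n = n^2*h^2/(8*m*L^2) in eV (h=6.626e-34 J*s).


E = n^2 * h^2 / (8 * m * L^2)
= 3^2 * (6.626e-34)^2 / (8 * 9.109e-31 * (5.5e-9)^2)
= 9 * 4.3904e-67 / (8 * 9.109e-31 * 3.0250e-17)
= 1.7925e-20 J
= 0.1119 eV

0.1119


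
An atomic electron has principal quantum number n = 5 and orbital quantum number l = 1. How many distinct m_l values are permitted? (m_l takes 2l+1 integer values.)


m_l ranges from -l to +l in integer steps
So m_l goes from -1 to +1
Count = 2l + 1 = 2*1 + 1
= 3

3


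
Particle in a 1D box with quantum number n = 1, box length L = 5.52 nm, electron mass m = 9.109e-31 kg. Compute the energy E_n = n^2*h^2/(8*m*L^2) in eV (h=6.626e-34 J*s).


E = n^2 * h^2 / (8 * m * L^2)
= 1^2 * (6.626e-34)^2 / (8 * 9.109e-31 * (5.52e-9)^2)
= 1 * 4.3904e-67 / (8 * 9.109e-31 * 3.0470e-17)
= 1.9773e-21 J
= 0.0123 eV

0.0123


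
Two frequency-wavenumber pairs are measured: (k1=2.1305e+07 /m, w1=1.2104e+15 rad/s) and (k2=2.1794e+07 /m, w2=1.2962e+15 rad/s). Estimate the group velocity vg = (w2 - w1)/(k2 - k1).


vg = (w2 - w1) / (k2 - k1)
= (1.2962e+15 - 1.2104e+15) / (2.1794e+07 - 2.1305e+07)
= 8.5800e+13 / 4.8900e+05
= 1.7546e+08 m/s

1.7546e+08


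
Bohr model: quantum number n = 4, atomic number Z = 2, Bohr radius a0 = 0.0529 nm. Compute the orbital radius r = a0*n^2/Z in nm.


r = a0 * n^2 / Z
= 0.0529 * 4^2 / 2
= 0.0529 * 16 / 2
= 0.4232 nm

0.4232


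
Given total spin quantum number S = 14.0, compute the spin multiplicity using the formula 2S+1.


Spin multiplicity = 2S + 1
= 2 * 14.0 + 1
= 28.0 + 1
= 29

29


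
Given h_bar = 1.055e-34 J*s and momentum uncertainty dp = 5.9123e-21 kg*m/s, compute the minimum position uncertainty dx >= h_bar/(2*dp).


dx = h_bar / (2 * dp)
= 1.055e-34 / (2 * 5.9123e-21)
= 1.055e-34 / 1.1825e-20
= 8.9221e-15 m

8.9221e-15


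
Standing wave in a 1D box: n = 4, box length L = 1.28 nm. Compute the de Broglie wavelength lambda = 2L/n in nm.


lambda = 2L / n
= 2 * 1.28 / 4
= 2.56 / 4
= 0.64 nm

0.64


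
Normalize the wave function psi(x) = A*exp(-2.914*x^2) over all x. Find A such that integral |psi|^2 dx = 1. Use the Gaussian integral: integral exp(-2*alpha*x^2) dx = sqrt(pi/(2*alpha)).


integral |psi|^2 dx = A^2 * sqrt(pi/(2*alpha)) = 1
A^2 = sqrt(2*alpha/pi)
= sqrt(2 * 2.914 / pi)
= 1.362024
A = sqrt(1.362024)
= 1.1671

1.1671


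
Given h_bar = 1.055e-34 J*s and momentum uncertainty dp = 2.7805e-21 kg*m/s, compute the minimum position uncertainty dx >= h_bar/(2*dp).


dx = h_bar / (2 * dp)
= 1.055e-34 / (2 * 2.7805e-21)
= 1.055e-34 / 5.5610e-21
= 1.8971e-14 m

1.8971e-14


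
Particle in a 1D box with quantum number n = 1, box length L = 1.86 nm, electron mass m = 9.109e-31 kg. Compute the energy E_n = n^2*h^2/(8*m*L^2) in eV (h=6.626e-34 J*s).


E = n^2 * h^2 / (8 * m * L^2)
= 1^2 * (6.626e-34)^2 / (8 * 9.109e-31 * (1.86e-9)^2)
= 1 * 4.3904e-67 / (8 * 9.109e-31 * 3.4596e-18)
= 1.7415e-20 J
= 0.1087 eV

0.1087


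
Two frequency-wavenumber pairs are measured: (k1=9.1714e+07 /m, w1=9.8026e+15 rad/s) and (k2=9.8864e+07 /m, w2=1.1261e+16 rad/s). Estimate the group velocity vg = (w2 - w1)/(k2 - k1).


vg = (w2 - w1) / (k2 - k1)
= (1.1261e+16 - 9.8026e+15) / (9.8864e+07 - 9.1714e+07)
= 1.4584e+15 / 7.1500e+06
= 2.0397e+08 m/s

2.0397e+08


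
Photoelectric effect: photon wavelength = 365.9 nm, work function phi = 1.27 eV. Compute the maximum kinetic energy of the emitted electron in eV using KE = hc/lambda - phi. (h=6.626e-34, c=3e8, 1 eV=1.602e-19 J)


E_photon = hc / lambda
= (6.626e-34)(3e8) / (365.9e-9)
= 5.4326e-19 J
= 3.3912 eV
KE = E_photon - phi
= 3.3912 - 1.27
= 2.1212 eV

2.1212


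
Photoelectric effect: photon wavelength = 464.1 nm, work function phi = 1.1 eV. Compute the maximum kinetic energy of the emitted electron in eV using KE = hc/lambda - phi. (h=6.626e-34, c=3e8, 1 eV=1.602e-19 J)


E_photon = hc / lambda
= (6.626e-34)(3e8) / (464.1e-9)
= 4.2831e-19 J
= 2.6736 eV
KE = E_photon - phi
= 2.6736 - 1.1
= 1.5736 eV

1.5736


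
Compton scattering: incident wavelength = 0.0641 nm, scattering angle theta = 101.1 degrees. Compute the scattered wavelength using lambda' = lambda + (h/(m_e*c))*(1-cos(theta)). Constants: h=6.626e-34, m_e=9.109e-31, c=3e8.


Compton wavelength: h/(m_e*c) = 2.4247e-12 m
d_lambda = 2.4247e-12 * (1 - cos(101.1 deg))
= 2.4247e-12 * 1.192522
= 2.8915e-12 m = 0.002892 nm
lambda' = 0.0641 + 0.002892
= 0.066992 nm

0.066992


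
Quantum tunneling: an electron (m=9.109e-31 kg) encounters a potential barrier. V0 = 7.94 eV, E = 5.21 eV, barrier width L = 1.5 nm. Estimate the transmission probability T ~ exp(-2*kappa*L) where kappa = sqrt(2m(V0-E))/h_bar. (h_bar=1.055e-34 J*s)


V0 - E = 2.73 eV = 4.3735e-19 J
kappa = sqrt(2 * m * (V0-E)) / h_bar
= sqrt(2 * 9.109e-31 * 4.3735e-19) / 1.055e-34
= 8.4608e+09 /m
2*kappa*L = 2 * 8.4608e+09 * 1.5e-9
= 25.3823
T = exp(-25.3823) = 9.475194e-12

9.475194e-12


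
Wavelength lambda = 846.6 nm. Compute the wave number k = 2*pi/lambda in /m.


k = 2 * pi / lambda
= 6.2832 / (846.6e-9)
= 6.2832 / 8.4660e-07
= 7.4217e+06 /m

7.4217e+06


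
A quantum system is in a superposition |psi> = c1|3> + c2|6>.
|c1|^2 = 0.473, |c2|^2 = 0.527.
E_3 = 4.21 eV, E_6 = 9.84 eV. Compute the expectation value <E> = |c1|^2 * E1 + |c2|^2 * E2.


<E> = |c1|^2 * E1 + |c2|^2 * E2
= 0.473 * 4.21 + 0.527 * 9.84
= 1.9913 + 5.1857
= 7.177 eV

7.177


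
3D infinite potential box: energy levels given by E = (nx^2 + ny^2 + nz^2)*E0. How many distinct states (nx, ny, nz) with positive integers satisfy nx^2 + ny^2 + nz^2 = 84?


Enumerate all (nx, ny, nz) with nx^2 + ny^2 + nz^2 = 84:
(2,4,8)
(2,8,4)
(4,2,8)
(4,8,2)
(8,2,4)
(8,4,2)
Total degeneracy = 6

6


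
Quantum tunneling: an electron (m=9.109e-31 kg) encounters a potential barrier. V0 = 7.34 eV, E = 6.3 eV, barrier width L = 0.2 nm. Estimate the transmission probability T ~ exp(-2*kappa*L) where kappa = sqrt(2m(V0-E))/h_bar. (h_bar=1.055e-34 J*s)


V0 - E = 1.04 eV = 1.6661e-19 J
kappa = sqrt(2 * m * (V0-E)) / h_bar
= sqrt(2 * 9.109e-31 * 1.6661e-19) / 1.055e-34
= 5.2221e+09 /m
2*kappa*L = 2 * 5.2221e+09 * 0.2e-9
= 2.0888
T = exp(-2.0888) = 1.238303e-01

1.238303e-01


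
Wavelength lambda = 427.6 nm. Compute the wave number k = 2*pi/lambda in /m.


k = 2 * pi / lambda
= 6.2832 / (427.6e-9)
= 6.2832 / 4.2760e-07
= 1.4694e+07 /m

1.4694e+07


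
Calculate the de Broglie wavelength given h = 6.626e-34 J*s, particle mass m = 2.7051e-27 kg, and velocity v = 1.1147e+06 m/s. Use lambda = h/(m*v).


lambda = h / (m * v)
= 6.626e-34 / (2.7051e-27 * 1.1147e+06)
= 6.626e-34 / 3.0154e-21
= 2.1974e-13 m

2.1974e-13


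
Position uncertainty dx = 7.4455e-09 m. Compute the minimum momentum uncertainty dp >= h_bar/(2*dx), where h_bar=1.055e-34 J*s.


dp = h_bar / (2 * dx)
= 1.055e-34 / (2 * 7.4455e-09)
= 1.055e-34 / 1.4891e-08
= 7.0848e-27 kg*m/s

7.0848e-27


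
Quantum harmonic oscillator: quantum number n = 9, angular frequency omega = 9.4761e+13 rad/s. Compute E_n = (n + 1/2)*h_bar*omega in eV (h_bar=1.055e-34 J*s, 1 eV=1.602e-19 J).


E = (n + 1/2) * h_bar * omega
= (9 + 0.5) * 1.055e-34 * 9.4761e+13
= 9.5 * 9.9973e-21
= 9.4974e-20 J
= 0.5928 eV

0.5928


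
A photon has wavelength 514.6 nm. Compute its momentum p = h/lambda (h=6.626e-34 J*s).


p = h / lambda
= 6.626e-34 / (514.6e-9)
= 6.626e-34 / 5.1460e-07
= 1.2876e-27 kg*m/s

1.2876e-27


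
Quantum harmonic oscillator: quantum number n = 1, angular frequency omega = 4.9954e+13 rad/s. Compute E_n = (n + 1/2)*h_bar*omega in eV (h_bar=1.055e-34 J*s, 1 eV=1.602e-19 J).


E = (n + 1/2) * h_bar * omega
= (1 + 0.5) * 1.055e-34 * 4.9954e+13
= 1.5 * 5.2701e-21
= 7.9052e-21 J
= 0.0493 eV

0.0493


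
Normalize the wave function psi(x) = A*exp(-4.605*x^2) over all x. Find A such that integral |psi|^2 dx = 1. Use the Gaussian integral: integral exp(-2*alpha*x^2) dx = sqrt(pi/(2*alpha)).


integral |psi|^2 dx = A^2 * sqrt(pi/(2*alpha)) = 1
A^2 = sqrt(2*alpha/pi)
= sqrt(2 * 4.605 / pi)
= 1.712202
A = sqrt(1.712202)
= 1.3085

1.3085


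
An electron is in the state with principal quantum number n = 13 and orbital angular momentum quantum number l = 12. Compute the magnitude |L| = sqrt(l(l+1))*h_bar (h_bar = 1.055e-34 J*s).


L = sqrt(l*(l+1)) * h_bar
= sqrt(12 * 13) * 1.055e-34
= sqrt(156) * 1.055e-34
= 12.49 * 1.055e-34
= 1.3177e-33 J*s

1.3177e-33


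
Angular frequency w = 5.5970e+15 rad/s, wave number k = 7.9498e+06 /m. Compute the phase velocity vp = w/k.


vp = w / k
= 5.5970e+15 / 7.9498e+06
= 7.0404e+08 m/s

7.0404e+08


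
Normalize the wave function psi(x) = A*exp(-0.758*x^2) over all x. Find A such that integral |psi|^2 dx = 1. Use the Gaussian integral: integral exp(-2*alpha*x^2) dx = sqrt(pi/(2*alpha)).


integral |psi|^2 dx = A^2 * sqrt(pi/(2*alpha)) = 1
A^2 = sqrt(2*alpha/pi)
= sqrt(2 * 0.758 / pi)
= 0.694664
A = sqrt(0.694664)
= 0.8335

0.8335


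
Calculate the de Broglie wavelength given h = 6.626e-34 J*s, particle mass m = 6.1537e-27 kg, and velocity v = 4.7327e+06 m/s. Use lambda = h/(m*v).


lambda = h / (m * v)
= 6.626e-34 / (6.1537e-27 * 4.7327e+06)
= 6.626e-34 / 2.9124e-20
= 2.2751e-14 m

2.2751e-14


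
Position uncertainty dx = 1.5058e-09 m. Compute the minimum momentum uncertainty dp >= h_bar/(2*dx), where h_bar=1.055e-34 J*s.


dp = h_bar / (2 * dx)
= 1.055e-34 / (2 * 1.5058e-09)
= 1.055e-34 / 3.0116e-09
= 3.5031e-26 kg*m/s

3.5031e-26


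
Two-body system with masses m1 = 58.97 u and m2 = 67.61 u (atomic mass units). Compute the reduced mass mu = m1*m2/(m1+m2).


mu = m1 * m2 / (m1 + m2)
= 58.97 * 67.61 / (58.97 + 67.61)
= 3986.9617 / 126.58
= 31.4976 u

31.4976


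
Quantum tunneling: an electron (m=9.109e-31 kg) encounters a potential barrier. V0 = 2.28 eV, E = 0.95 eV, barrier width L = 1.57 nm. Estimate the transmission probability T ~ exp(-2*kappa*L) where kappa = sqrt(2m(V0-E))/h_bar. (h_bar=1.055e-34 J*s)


V0 - E = 1.33 eV = 2.1307e-19 J
kappa = sqrt(2 * m * (V0-E)) / h_bar
= sqrt(2 * 9.109e-31 * 2.1307e-19) / 1.055e-34
= 5.9055e+09 /m
2*kappa*L = 2 * 5.9055e+09 * 1.57e-9
= 18.5432
T = exp(-18.5432) = 8.846915e-09

8.846915e-09


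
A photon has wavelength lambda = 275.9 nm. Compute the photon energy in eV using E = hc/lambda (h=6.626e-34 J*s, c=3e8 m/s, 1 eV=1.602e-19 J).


E = hc / lambda
= (6.626e-34)(3e8) / (275.9e-9)
= 1.9878e-25 / 2.7590e-07
= 7.2048e-19 J
Converting to eV: 7.2048e-19 / 1.602e-19
= 4.4974 eV

4.4974


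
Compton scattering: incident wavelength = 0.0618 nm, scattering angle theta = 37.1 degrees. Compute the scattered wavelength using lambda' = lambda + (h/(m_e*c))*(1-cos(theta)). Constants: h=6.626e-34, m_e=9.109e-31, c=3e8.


Compton wavelength: h/(m_e*c) = 2.4247e-12 m
d_lambda = 2.4247e-12 * (1 - cos(37.1 deg))
= 2.4247e-12 * 0.202416
= 4.9080e-13 m = 0.000491 nm
lambda' = 0.0618 + 0.000491
= 0.062291 nm

0.062291


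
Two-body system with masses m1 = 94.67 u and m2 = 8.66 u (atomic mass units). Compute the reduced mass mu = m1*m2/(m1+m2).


mu = m1 * m2 / (m1 + m2)
= 94.67 * 8.66 / (94.67 + 8.66)
= 819.8422 / 103.33
= 7.9342 u

7.9342


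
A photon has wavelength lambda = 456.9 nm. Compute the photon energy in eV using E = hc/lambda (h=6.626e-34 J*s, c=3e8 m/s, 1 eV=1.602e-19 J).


E = hc / lambda
= (6.626e-34)(3e8) / (456.9e-9)
= 1.9878e-25 / 4.5690e-07
= 4.3506e-19 J
Converting to eV: 4.3506e-19 / 1.602e-19
= 2.7157 eV

2.7157


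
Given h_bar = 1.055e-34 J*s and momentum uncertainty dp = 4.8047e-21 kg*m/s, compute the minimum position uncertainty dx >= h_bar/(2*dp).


dx = h_bar / (2 * dp)
= 1.055e-34 / (2 * 4.8047e-21)
= 1.055e-34 / 9.6094e-21
= 1.0979e-14 m

1.0979e-14


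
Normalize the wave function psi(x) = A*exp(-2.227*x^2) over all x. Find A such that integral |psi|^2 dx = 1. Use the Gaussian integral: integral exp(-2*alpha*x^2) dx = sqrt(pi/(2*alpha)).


integral |psi|^2 dx = A^2 * sqrt(pi/(2*alpha)) = 1
A^2 = sqrt(2*alpha/pi)
= sqrt(2 * 2.227 / pi)
= 1.190694
A = sqrt(1.190694)
= 1.0912

1.0912


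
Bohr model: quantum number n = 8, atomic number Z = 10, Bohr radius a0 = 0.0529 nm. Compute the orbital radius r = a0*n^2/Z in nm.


r = a0 * n^2 / Z
= 0.0529 * 8^2 / 10
= 0.0529 * 64 / 10
= 0.3386 nm

0.3386


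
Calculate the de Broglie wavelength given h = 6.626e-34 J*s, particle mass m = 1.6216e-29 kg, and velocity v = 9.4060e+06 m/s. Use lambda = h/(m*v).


lambda = h / (m * v)
= 6.626e-34 / (1.6216e-29 * 9.4060e+06)
= 6.626e-34 / 1.5253e-22
= 4.3441e-12 m

4.3441e-12


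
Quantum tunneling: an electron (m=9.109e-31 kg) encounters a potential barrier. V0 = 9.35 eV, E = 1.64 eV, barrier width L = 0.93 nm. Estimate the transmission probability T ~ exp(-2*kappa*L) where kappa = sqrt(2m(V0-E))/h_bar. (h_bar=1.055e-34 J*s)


V0 - E = 7.71 eV = 1.2351e-18 J
kappa = sqrt(2 * m * (V0-E)) / h_bar
= sqrt(2 * 9.109e-31 * 1.2351e-18) / 1.055e-34
= 1.4219e+10 /m
2*kappa*L = 2 * 1.4219e+10 * 0.93e-9
= 26.4466
T = exp(-26.4466) = 3.268907e-12

3.268907e-12


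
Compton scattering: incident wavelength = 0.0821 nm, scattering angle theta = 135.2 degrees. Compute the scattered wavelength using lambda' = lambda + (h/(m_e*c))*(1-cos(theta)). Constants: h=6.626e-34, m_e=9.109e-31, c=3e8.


Compton wavelength: h/(m_e*c) = 2.4247e-12 m
d_lambda = 2.4247e-12 * (1 - cos(135.2 deg))
= 2.4247e-12 * 1.709571
= 4.1452e-12 m = 0.004145 nm
lambda' = 0.0821 + 0.004145
= 0.086245 nm

0.086245


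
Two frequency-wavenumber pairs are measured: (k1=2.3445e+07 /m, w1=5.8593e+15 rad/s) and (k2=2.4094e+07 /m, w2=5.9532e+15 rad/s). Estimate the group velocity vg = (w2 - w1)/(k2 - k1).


vg = (w2 - w1) / (k2 - k1)
= (5.9532e+15 - 5.8593e+15) / (2.4094e+07 - 2.3445e+07)
= 9.3900e+13 / 6.4900e+05
= 1.4468e+08 m/s

1.4468e+08


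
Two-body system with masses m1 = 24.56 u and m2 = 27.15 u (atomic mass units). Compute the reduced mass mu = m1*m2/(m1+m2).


mu = m1 * m2 / (m1 + m2)
= 24.56 * 27.15 / (24.56 + 27.15)
= 666.804 / 51.71
= 12.8951 u

12.8951


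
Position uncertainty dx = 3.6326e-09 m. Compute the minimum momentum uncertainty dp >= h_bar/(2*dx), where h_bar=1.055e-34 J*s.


dp = h_bar / (2 * dx)
= 1.055e-34 / (2 * 3.6326e-09)
= 1.055e-34 / 7.2652e-09
= 1.4521e-26 kg*m/s

1.4521e-26


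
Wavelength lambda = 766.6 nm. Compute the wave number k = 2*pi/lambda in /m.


k = 2 * pi / lambda
= 6.2832 / (766.6e-9)
= 6.2832 / 7.6660e-07
= 8.1962e+06 /m

8.1962e+06


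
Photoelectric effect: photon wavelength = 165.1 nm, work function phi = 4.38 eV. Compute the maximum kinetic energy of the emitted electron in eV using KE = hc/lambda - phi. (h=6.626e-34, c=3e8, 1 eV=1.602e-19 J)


E_photon = hc / lambda
= (6.626e-34)(3e8) / (165.1e-9)
= 1.2040e-18 J
= 7.5156 eV
KE = E_photon - phi
= 7.5156 - 4.38
= 3.1356 eV

3.1356


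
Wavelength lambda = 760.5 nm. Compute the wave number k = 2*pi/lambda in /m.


k = 2 * pi / lambda
= 6.2832 / (760.5e-9)
= 6.2832 / 7.6050e-07
= 8.2619e+06 /m

8.2619e+06


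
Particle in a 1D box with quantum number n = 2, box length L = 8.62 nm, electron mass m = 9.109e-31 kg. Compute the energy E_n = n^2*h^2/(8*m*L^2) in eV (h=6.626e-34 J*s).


E = n^2 * h^2 / (8 * m * L^2)
= 2^2 * (6.626e-34)^2 / (8 * 9.109e-31 * (8.62e-9)^2)
= 4 * 4.3904e-67 / (8 * 9.109e-31 * 7.4304e-17)
= 3.2433e-21 J
= 0.0202 eV

0.0202


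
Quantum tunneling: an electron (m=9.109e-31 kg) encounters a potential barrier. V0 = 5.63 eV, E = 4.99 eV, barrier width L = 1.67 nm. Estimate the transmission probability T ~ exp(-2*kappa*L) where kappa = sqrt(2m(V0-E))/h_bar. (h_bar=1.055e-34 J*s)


V0 - E = 0.64 eV = 1.0253e-19 J
kappa = sqrt(2 * m * (V0-E)) / h_bar
= sqrt(2 * 9.109e-31 * 1.0253e-19) / 1.055e-34
= 4.0966e+09 /m
2*kappa*L = 2 * 4.0966e+09 * 1.67e-9
= 13.6825
T = exp(-13.6825) = 1.142257e-06

1.142257e-06


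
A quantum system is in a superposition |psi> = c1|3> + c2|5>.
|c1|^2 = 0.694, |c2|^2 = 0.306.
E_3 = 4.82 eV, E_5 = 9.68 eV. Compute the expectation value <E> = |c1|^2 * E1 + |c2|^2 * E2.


<E> = |c1|^2 * E1 + |c2|^2 * E2
= 0.694 * 4.82 + 0.306 * 9.68
= 3.3451 + 2.9621
= 6.3072 eV

6.3072


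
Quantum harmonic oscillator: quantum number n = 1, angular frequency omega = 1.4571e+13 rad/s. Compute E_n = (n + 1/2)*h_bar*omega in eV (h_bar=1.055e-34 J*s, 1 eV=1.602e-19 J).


E = (n + 1/2) * h_bar * omega
= (1 + 0.5) * 1.055e-34 * 1.4571e+13
= 1.5 * 1.5372e-21
= 2.3059e-21 J
= 0.0144 eV

0.0144


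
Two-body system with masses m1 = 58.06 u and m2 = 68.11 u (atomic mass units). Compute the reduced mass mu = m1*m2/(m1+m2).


mu = m1 * m2 / (m1 + m2)
= 58.06 * 68.11 / (58.06 + 68.11)
= 3954.4666 / 126.17
= 31.3424 u

31.3424


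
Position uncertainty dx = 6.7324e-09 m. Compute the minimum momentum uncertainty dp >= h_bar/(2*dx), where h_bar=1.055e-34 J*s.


dp = h_bar / (2 * dx)
= 1.055e-34 / (2 * 6.7324e-09)
= 1.055e-34 / 1.3465e-08
= 7.8352e-27 kg*m/s

7.8352e-27


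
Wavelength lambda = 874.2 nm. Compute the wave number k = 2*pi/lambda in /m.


k = 2 * pi / lambda
= 6.2832 / (874.2e-9)
= 6.2832 / 8.7420e-07
= 7.1874e+06 /m

7.1874e+06


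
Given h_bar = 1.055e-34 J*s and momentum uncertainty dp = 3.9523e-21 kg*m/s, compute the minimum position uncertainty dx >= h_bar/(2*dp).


dx = h_bar / (2 * dp)
= 1.055e-34 / (2 * 3.9523e-21)
= 1.055e-34 / 7.9046e-21
= 1.3347e-14 m

1.3347e-14


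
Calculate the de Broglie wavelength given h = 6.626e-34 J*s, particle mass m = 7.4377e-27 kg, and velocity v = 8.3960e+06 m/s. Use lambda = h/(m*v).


lambda = h / (m * v)
= 6.626e-34 / (7.4377e-27 * 8.3960e+06)
= 6.626e-34 / 6.2447e-20
= 1.0611e-14 m

1.0611e-14


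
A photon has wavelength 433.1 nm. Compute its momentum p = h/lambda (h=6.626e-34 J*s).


p = h / lambda
= 6.626e-34 / (433.1e-9)
= 6.626e-34 / 4.3310e-07
= 1.5299e-27 kg*m/s

1.5299e-27


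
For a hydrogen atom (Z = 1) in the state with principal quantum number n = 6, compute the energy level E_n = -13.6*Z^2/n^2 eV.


E_n = -13.6 * Z^2 / n^2
= -13.6 * 1^2 / 6^2
= -13.6 * 1 / 36
= -0.3778 eV

-0.3778


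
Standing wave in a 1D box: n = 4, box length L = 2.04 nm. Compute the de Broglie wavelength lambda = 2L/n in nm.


lambda = 2L / n
= 2 * 2.04 / 4
= 4.08 / 4
= 1.02 nm

1.02


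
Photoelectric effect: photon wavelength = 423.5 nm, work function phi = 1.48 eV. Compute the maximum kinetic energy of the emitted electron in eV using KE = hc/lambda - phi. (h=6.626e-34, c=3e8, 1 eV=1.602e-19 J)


E_photon = hc / lambda
= (6.626e-34)(3e8) / (423.5e-9)
= 4.6937e-19 J
= 2.9299 eV
KE = E_photon - phi
= 2.9299 - 1.48
= 1.4499 eV

1.4499


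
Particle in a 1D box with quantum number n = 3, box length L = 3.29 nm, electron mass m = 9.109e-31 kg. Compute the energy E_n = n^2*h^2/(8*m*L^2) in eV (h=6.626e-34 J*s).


E = n^2 * h^2 / (8 * m * L^2)
= 3^2 * (6.626e-34)^2 / (8 * 9.109e-31 * (3.29e-9)^2)
= 9 * 4.3904e-67 / (8 * 9.109e-31 * 1.0824e-17)
= 5.0095e-20 J
= 0.3127 eV

0.3127


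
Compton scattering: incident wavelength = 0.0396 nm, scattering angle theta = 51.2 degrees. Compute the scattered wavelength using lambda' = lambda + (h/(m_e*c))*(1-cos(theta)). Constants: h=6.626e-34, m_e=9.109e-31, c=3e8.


Compton wavelength: h/(m_e*c) = 2.4247e-12 m
d_lambda = 2.4247e-12 * (1 - cos(51.2 deg))
= 2.4247e-12 * 0.373396
= 9.0538e-13 m = 0.000905 nm
lambda' = 0.0396 + 0.000905
= 0.040505 nm

0.040505


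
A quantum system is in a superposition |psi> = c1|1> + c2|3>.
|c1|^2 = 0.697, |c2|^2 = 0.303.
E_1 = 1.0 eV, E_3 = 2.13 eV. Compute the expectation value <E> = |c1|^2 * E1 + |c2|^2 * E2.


<E> = |c1|^2 * E1 + |c2|^2 * E2
= 0.697 * 1.0 + 0.303 * 2.13
= 0.697 + 0.6454
= 1.3424 eV

1.3424


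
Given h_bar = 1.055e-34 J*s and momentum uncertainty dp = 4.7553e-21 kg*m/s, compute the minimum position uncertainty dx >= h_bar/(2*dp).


dx = h_bar / (2 * dp)
= 1.055e-34 / (2 * 4.7553e-21)
= 1.055e-34 / 9.5106e-21
= 1.1093e-14 m

1.1093e-14


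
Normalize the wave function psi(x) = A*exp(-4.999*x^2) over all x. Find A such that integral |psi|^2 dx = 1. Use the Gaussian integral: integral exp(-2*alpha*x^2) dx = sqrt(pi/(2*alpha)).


integral |psi|^2 dx = A^2 * sqrt(pi/(2*alpha)) = 1
A^2 = sqrt(2*alpha/pi)
= sqrt(2 * 4.999 / pi)
= 1.783946
A = sqrt(1.783946)
= 1.3356

1.3356


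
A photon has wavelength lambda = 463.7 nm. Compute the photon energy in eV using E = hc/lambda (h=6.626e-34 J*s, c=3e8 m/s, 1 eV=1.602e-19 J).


E = hc / lambda
= (6.626e-34)(3e8) / (463.7e-9)
= 1.9878e-25 / 4.6370e-07
= 4.2868e-19 J
Converting to eV: 4.2868e-19 / 1.602e-19
= 2.6759 eV

2.6759


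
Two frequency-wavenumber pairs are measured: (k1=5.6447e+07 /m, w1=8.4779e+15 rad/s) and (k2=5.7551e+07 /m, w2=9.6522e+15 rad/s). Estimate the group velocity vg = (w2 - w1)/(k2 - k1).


vg = (w2 - w1) / (k2 - k1)
= (9.6522e+15 - 8.4779e+15) / (5.7551e+07 - 5.6447e+07)
= 1.1743e+15 / 1.1040e+06
= 1.0637e+09 m/s

1.0637e+09


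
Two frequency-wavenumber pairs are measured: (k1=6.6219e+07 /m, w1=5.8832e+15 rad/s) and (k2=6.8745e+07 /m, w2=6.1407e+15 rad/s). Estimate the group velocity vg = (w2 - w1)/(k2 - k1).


vg = (w2 - w1) / (k2 - k1)
= (6.1407e+15 - 5.8832e+15) / (6.8745e+07 - 6.6219e+07)
= 2.5750e+14 / 2.5260e+06
= 1.0194e+08 m/s

1.0194e+08


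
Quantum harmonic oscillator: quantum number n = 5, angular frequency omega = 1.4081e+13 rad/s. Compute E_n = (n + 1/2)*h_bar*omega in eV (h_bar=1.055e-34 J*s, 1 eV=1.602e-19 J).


E = (n + 1/2) * h_bar * omega
= (5 + 0.5) * 1.055e-34 * 1.4081e+13
= 5.5 * 1.4855e-21
= 8.1705e-21 J
= 0.051 eV

0.051


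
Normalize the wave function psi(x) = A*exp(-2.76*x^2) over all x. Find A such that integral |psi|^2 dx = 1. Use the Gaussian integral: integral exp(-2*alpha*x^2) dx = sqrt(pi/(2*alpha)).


integral |psi|^2 dx = A^2 * sqrt(pi/(2*alpha)) = 1
A^2 = sqrt(2*alpha/pi)
= sqrt(2 * 2.76 / pi)
= 1.325545
A = sqrt(1.325545)
= 1.1513

1.1513


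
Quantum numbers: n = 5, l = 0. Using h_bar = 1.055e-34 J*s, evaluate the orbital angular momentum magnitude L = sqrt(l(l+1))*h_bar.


L = sqrt(l*(l+1)) * h_bar
= sqrt(0 * 1) * 1.055e-34
= sqrt(0) * 1.055e-34
= 0.0 * 1.055e-34
= 0.0000e+00 J*s

0.0000e+00


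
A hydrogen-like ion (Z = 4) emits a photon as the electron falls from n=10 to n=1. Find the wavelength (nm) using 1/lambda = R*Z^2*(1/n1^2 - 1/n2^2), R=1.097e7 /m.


1/lambda = R * Z^2 * (1/n1^2 - 1/n2^2)
= 1.097e7 * 4^2 * (1/1^2 - 1/10^2)
= 1.097e7 * 16 * (1.0 - 0.01)
= 1.7376e+08 /m
lambda = 1 / 1.7376e+08
= 5.7549 nm

5.7549


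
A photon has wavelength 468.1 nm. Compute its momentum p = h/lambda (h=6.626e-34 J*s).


p = h / lambda
= 6.626e-34 / (468.1e-9)
= 6.626e-34 / 4.6810e-07
= 1.4155e-27 kg*m/s

1.4155e-27


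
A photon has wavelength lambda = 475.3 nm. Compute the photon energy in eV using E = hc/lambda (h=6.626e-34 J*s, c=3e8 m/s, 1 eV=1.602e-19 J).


E = hc / lambda
= (6.626e-34)(3e8) / (475.3e-9)
= 1.9878e-25 / 4.7530e-07
= 4.1822e-19 J
Converting to eV: 4.1822e-19 / 1.602e-19
= 2.6106 eV

2.6106


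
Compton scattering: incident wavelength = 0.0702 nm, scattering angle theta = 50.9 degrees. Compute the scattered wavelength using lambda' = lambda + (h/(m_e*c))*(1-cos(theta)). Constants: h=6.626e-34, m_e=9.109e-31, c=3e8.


Compton wavelength: h/(m_e*c) = 2.4247e-12 m
d_lambda = 2.4247e-12 * (1 - cos(50.9 deg))
= 2.4247e-12 * 0.369324
= 8.9550e-13 m = 0.000896 nm
lambda' = 0.0702 + 0.000896
= 0.071096 nm

0.071096


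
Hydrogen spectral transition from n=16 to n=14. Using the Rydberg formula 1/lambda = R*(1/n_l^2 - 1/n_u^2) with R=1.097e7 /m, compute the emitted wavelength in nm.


1/lambda = R * (1/n_l^2 - 1/n_u^2)
= 1.097e7 * (1/14^2 - 1/16^2)
= 1.097e7 * (0.005102 - 0.003906)
= 1.097e7 * 0.001196
= 1.3118e+04 /m
lambda = 1 / 1.3118e+04 = 76232.1483 nm

76232.1483


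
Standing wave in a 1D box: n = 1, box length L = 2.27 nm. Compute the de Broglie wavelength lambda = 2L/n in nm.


lambda = 2L / n
= 2 * 2.27 / 1
= 4.54 / 1
= 4.54 nm

4.54


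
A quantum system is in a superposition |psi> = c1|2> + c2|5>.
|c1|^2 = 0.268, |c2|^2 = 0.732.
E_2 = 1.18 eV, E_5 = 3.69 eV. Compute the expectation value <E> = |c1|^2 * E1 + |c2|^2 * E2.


<E> = |c1|^2 * E1 + |c2|^2 * E2
= 0.268 * 1.18 + 0.732 * 3.69
= 0.3162 + 2.7011
= 3.0173 eV

3.0173


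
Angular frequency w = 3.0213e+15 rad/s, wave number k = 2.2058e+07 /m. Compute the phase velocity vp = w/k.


vp = w / k
= 3.0213e+15 / 2.2058e+07
= 1.3697e+08 m/s

1.3697e+08


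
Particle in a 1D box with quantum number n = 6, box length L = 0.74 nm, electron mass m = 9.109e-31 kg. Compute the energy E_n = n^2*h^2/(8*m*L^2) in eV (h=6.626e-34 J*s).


E = n^2 * h^2 / (8 * m * L^2)
= 6^2 * (6.626e-34)^2 / (8 * 9.109e-31 * (0.74e-9)^2)
= 36 * 4.3904e-67 / (8 * 9.109e-31 * 5.4760e-19)
= 3.9608e-18 J
= 24.724 eV

24.724


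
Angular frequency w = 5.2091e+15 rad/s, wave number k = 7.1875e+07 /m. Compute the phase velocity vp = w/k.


vp = w / k
= 5.2091e+15 / 7.1875e+07
= 7.2474e+07 m/s

7.2474e+07


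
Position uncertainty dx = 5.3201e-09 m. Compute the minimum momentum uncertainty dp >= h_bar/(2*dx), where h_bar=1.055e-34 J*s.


dp = h_bar / (2 * dx)
= 1.055e-34 / (2 * 5.3201e-09)
= 1.055e-34 / 1.0640e-08
= 9.9152e-27 kg*m/s

9.9152e-27


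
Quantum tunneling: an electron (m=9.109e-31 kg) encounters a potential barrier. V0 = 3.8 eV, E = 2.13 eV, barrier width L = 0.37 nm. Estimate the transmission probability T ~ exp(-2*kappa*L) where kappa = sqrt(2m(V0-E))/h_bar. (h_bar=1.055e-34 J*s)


V0 - E = 1.67 eV = 2.6753e-19 J
kappa = sqrt(2 * m * (V0-E)) / h_bar
= sqrt(2 * 9.109e-31 * 2.6753e-19) / 1.055e-34
= 6.6174e+09 /m
2*kappa*L = 2 * 6.6174e+09 * 0.37e-9
= 4.8969
T = exp(-4.8969) = 7.469883e-03

7.469883e-03


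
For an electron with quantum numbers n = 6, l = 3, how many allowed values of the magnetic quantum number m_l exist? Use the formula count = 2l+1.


m_l ranges from -l to +l in integer steps
So m_l goes from -3 to +3
Count = 2l + 1 = 2*3 + 1
= 7

7


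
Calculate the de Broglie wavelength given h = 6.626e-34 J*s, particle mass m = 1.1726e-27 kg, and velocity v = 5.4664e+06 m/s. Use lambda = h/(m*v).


lambda = h / (m * v)
= 6.626e-34 / (1.1726e-27 * 5.4664e+06)
= 6.626e-34 / 6.4099e-21
= 1.0337e-13 m

1.0337e-13


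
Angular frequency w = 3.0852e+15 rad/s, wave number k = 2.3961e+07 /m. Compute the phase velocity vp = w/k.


vp = w / k
= 3.0852e+15 / 2.3961e+07
= 1.2876e+08 m/s

1.2876e+08


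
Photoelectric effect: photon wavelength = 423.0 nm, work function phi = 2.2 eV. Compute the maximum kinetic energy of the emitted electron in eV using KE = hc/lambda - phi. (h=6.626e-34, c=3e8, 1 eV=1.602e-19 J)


E_photon = hc / lambda
= (6.626e-34)(3e8) / (423.0e-9)
= 4.6993e-19 J
= 2.9334 eV
KE = E_photon - phi
= 2.9334 - 2.2
= 0.7334 eV

0.7334


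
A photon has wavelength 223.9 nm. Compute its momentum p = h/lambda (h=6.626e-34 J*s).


p = h / lambda
= 6.626e-34 / (223.9e-9)
= 6.626e-34 / 2.2390e-07
= 2.9594e-27 kg*m/s

2.9594e-27


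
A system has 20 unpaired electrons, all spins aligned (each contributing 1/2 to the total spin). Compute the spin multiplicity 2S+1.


Total spin S = N * (1/2) = 20 * 0.5 = 10.0
Spin multiplicity = 2S + 1
= 2 * 10.0 + 1
= 21

21


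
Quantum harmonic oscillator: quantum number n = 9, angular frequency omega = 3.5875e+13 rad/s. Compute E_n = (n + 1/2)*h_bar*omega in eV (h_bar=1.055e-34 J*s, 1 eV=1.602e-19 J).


E = (n + 1/2) * h_bar * omega
= (9 + 0.5) * 1.055e-34 * 3.5875e+13
= 9.5 * 3.7848e-21
= 3.5956e-20 J
= 0.2244 eV

0.2244


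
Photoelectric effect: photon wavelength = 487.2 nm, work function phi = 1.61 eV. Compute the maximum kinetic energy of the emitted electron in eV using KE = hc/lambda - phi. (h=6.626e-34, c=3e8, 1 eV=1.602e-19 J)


E_photon = hc / lambda
= (6.626e-34)(3e8) / (487.2e-9)
= 4.0800e-19 J
= 2.5468 eV
KE = E_photon - phi
= 2.5468 - 1.61
= 0.9368 eV

0.9368


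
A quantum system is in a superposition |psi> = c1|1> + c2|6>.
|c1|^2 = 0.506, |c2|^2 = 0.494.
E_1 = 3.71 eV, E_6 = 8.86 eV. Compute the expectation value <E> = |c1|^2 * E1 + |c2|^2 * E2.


<E> = |c1|^2 * E1 + |c2|^2 * E2
= 0.506 * 3.71 + 0.494 * 8.86
= 1.8773 + 4.3768
= 6.2541 eV

6.2541


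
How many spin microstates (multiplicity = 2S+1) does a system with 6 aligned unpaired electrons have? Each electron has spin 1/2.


Total spin S = N * (1/2) = 6 * 0.5 = 3.0
Spin multiplicity = 2S + 1
= 2 * 3.0 + 1
= 7

7


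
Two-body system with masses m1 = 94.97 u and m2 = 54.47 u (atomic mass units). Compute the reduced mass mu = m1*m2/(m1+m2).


mu = m1 * m2 / (m1 + m2)
= 94.97 * 54.47 / (94.97 + 54.47)
= 5173.0159 / 149.44
= 34.616 u

34.616


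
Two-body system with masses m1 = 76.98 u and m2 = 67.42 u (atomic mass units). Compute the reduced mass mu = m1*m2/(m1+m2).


mu = m1 * m2 / (m1 + m2)
= 76.98 * 67.42 / (76.98 + 67.42)
= 5189.9916 / 144.4
= 35.9418 u

35.9418


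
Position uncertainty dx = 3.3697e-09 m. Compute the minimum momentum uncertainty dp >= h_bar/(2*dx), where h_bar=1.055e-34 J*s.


dp = h_bar / (2 * dx)
= 1.055e-34 / (2 * 3.3697e-09)
= 1.055e-34 / 6.7394e-09
= 1.5654e-26 kg*m/s

1.5654e-26


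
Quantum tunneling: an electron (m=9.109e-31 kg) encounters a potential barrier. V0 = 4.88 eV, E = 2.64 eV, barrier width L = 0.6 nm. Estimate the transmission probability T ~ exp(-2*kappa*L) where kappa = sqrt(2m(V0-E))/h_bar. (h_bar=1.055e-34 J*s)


V0 - E = 2.24 eV = 3.5885e-19 J
kappa = sqrt(2 * m * (V0-E)) / h_bar
= sqrt(2 * 9.109e-31 * 3.5885e-19) / 1.055e-34
= 7.6640e+09 /m
2*kappa*L = 2 * 7.6640e+09 * 0.6e-9
= 9.1968
T = exp(-9.1968) = 1.013683e-04

1.013683e-04


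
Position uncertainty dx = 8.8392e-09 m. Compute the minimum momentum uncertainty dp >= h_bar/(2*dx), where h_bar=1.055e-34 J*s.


dp = h_bar / (2 * dx)
= 1.055e-34 / (2 * 8.8392e-09)
= 1.055e-34 / 1.7678e-08
= 5.9677e-27 kg*m/s

5.9677e-27


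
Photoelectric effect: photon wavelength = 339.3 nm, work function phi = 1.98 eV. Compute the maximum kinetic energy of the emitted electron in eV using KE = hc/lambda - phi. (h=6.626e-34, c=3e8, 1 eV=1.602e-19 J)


E_photon = hc / lambda
= (6.626e-34)(3e8) / (339.3e-9)
= 5.8585e-19 J
= 3.657 eV
KE = E_photon - phi
= 3.657 - 1.98
= 1.677 eV

1.677


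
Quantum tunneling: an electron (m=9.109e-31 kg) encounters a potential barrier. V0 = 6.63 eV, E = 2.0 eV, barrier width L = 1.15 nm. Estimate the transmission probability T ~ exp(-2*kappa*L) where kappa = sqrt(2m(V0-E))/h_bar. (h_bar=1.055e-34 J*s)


V0 - E = 4.63 eV = 7.4173e-19 J
kappa = sqrt(2 * m * (V0-E)) / h_bar
= sqrt(2 * 9.109e-31 * 7.4173e-19) / 1.055e-34
= 1.1018e+10 /m
2*kappa*L = 2 * 1.1018e+10 * 1.15e-9
= 25.3424
T = exp(-25.3424) = 9.861483e-12

9.861483e-12


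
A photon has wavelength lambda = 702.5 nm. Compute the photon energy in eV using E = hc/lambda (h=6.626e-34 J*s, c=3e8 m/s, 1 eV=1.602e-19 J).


E = hc / lambda
= (6.626e-34)(3e8) / (702.5e-9)
= 1.9878e-25 / 7.0250e-07
= 2.8296e-19 J
Converting to eV: 2.8296e-19 / 1.602e-19
= 1.7663 eV

1.7663


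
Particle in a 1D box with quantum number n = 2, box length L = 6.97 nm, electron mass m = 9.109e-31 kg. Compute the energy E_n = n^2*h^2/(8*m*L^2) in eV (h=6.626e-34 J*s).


E = n^2 * h^2 / (8 * m * L^2)
= 2^2 * (6.626e-34)^2 / (8 * 9.109e-31 * (6.97e-9)^2)
= 4 * 4.3904e-67 / (8 * 9.109e-31 * 4.8581e-17)
= 4.9606e-21 J
= 0.031 eV

0.031


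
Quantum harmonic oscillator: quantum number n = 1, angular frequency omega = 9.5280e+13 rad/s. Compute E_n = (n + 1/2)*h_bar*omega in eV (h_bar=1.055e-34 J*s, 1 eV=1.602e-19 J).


E = (n + 1/2) * h_bar * omega
= (1 + 0.5) * 1.055e-34 * 9.5280e+13
= 1.5 * 1.0052e-20
= 1.5078e-20 J
= 0.0941 eV

0.0941


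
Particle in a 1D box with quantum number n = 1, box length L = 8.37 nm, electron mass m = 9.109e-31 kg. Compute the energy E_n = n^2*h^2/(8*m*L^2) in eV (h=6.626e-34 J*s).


E = n^2 * h^2 / (8 * m * L^2)
= 1^2 * (6.626e-34)^2 / (8 * 9.109e-31 * (8.37e-9)^2)
= 1 * 4.3904e-67 / (8 * 9.109e-31 * 7.0057e-17)
= 8.5999e-22 J
= 0.0054 eV

0.0054


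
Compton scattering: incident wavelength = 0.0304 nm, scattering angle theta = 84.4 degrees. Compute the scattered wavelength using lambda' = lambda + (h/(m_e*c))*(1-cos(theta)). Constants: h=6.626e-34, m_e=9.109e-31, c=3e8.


Compton wavelength: h/(m_e*c) = 2.4247e-12 m
d_lambda = 2.4247e-12 * (1 - cos(84.4 deg))
= 2.4247e-12 * 0.902417
= 2.1881e-12 m = 0.002188 nm
lambda' = 0.0304 + 0.002188
= 0.032588 nm

0.032588


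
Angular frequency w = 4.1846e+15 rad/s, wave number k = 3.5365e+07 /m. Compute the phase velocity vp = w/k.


vp = w / k
= 4.1846e+15 / 3.5365e+07
= 1.1833e+08 m/s

1.1833e+08


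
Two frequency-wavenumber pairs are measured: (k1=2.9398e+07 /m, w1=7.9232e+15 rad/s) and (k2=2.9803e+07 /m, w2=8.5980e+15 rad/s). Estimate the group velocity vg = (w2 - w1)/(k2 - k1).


vg = (w2 - w1) / (k2 - k1)
= (8.5980e+15 - 7.9232e+15) / (2.9803e+07 - 2.9398e+07)
= 6.7480e+14 / 4.0500e+05
= 1.6662e+09 m/s

1.6662e+09


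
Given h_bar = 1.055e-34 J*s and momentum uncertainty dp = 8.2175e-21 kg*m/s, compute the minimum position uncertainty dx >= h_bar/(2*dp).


dx = h_bar / (2 * dp)
= 1.055e-34 / (2 * 8.2175e-21)
= 1.055e-34 / 1.6435e-20
= 6.4192e-15 m

6.4192e-15


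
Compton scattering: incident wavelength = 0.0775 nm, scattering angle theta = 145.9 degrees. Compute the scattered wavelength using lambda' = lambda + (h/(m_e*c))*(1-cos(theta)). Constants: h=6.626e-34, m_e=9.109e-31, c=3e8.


Compton wavelength: h/(m_e*c) = 2.4247e-12 m
d_lambda = 2.4247e-12 * (1 - cos(145.9 deg))
= 2.4247e-12 * 1.82806
= 4.4325e-12 m = 0.004433 nm
lambda' = 0.0775 + 0.004433
= 0.081933 nm

0.081933
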